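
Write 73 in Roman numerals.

Convert 73 to Roman numerals:
  73 contains 1×50 (L)
  23 contains 2×10 (XX)
  3 contains 3×1 (III)

LXXIII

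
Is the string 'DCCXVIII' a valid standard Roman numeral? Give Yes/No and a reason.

'DCCXVIII': Check the rules: uses only the symbols I, V, X, L, C, D, M; no symbol is repeated more than three times in a row; V, L and D each appear at most once; no smaller symbol precedes a larger one (values never increase from left to right). Value: D (500) + C (100) + C (100) + X (10) + V (5) + I (1) + I (1) + I (1) = 718. So it is a valid standard Roman numeral.

Yes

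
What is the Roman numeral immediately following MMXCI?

MMXCI = 2091, so the next integer is 2091 + 1 = 2092

MMXCII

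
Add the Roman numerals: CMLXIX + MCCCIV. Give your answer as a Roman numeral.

CMLXIX = 969
MCCCIV = 1304
969 + 1304 = 2273

MMCCLXXIII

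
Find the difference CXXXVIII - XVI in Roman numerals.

CXXXVIII = 138
XVI = 16
138 - 16 = 122

CXXII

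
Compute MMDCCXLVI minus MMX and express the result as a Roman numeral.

MMDCCXLVI = 2746
MMX = 2010
2746 - 2010 = 736

DCCXXXVI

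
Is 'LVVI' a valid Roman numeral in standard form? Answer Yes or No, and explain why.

'LVVI': V should not appear more than once

No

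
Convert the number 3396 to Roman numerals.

Convert 3396 to Roman numerals:
  3396 contains 3×1000 (MMM)
  396 contains 3×100 (CCC)
  96 contains 1×90 (XC)
  6 contains 1×5 (V)
  1 contains 1×1 (I)

MMMCCCXCVI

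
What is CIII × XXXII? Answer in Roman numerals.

CIII = 103
XXXII = 32
103 × 32 = 3296

MMMCCXCVI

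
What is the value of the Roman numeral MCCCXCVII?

MCCCXCVII: M=1000, C=100, C=100, C=100, XC=90, V=5, I=1, I=1
1000 + 100 + 100 + 100 + 90 + 5 + 1 + 1 = 1397

1397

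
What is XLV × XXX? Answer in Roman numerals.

XLV = 45
XXX = 30
45 × 30 = 1350

MCCCL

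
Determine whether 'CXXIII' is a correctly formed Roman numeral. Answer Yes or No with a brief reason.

'CXXIII': Check the rules: uses only the symbols I, V, X, L, C, D, M; no symbol is repeated more than three times in a row; V, L and D each appear at most once; no smaller symbol precedes a larger one (values never increase from left to right). Value: C (100) + X (10) + X (10) + I (1) + I (1) + I (1) = 123. So it is a valid standard Roman numeral.

Yes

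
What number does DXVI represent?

DXVI: D=500, X=10, V=5, I=1
500 + 10 + 5 + 1 = 516

516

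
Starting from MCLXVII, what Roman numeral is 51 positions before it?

MCLXVII = 1167
1167 - 51 = 1116

MCXVI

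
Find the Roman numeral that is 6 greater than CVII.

CVII = 107
107 + 6 = 113

CXIII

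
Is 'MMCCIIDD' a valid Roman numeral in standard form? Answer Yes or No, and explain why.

'MMCCIIDD': D should not appear more than once

No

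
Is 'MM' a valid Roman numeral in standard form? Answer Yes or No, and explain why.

'MM': Check the rules: uses only the symbols I, V, X, L, C, D, M; no symbol is repeated more than three times in a row; V, L and D each appear at most once; no smaller symbol precedes a larger one (values never increase from left to right). Value: M (1000) + M (1000) = 2000. So it is a valid standard Roman numeral.

Yes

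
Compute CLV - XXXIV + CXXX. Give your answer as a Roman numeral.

CLV = 155, XXXIV = 34, CXXX = 130
155 - 34 = 121
121 + 130 = 251

CCLI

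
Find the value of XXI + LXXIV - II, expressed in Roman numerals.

XXI = 21, LXXIV = 74, II = 2
21 + 74 = 95
95 - 2 = 93

XCIII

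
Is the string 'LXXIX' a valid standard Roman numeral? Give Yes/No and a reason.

'LXXIX': Check the rules: uses only the symbols I, V, X, L, C, D, M; no symbol is repeated more than three times in a row; V, L and D each appear at most once; the only place a smaller symbol precedes a larger one is the allowed subtractive pair IX, the symbol right after such a pair (if any) is smaller than the pair's first symbol, and otherwise the values never increase from left to right. Value: L (50) + X (10) + X (10) + IX (9) = 79. So it is a valid standard Roman numeral.

Yes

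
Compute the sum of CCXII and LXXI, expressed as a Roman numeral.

CCXII = 212
LXXI = 71
212 + 71 = 283

CCLXXXIII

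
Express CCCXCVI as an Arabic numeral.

CCCXCVI: C=100, C=100, C=100, XC=90, V=5, I=1
100 + 100 + 100 + 90 + 5 + 1 = 396

396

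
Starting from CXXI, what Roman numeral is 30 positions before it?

CXXI = 121
121 - 30 = 91

XCI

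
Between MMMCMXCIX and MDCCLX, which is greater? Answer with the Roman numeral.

MMMCMXCIX = 3999
MDCCLX = 1760
3999 is larger

MMMCMXCIX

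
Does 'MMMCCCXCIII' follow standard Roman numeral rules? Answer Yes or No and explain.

'MMMCCCXCIII': Check the rules: uses only the symbols I, V, X, L, C, D, M; no symbol is repeated more than three times in a row; V, L and D each appear at most once; the only place a smaller symbol precedes a larger one is the allowed subtractive pair XC, the symbol right after such a pair (if any) is smaller than the pair's first symbol, and otherwise the values never increase from left to right. Value: M (1000) + M (1000) + M (1000) + C (100) + C (100) + C (100) + XC (90) + I (1) + I (1) + I (1) = 3393. So it is a valid standard Roman numeral.

Yes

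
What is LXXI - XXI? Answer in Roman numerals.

LXXI = 71
XXI = 21
71 - 21 = 50

L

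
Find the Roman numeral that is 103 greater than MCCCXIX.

MCCCXIX = 1319
1319 + 103 = 1422

MCDXXII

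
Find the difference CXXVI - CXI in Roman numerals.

CXXVI = 126
CXI = 111
126 - 111 = 15

XV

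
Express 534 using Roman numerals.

Convert 534 to Roman numerals:
  534 contains 1×500 (D)
  34 contains 3×10 (XXX)
  4 contains 1×4 (IV)

DXXXIV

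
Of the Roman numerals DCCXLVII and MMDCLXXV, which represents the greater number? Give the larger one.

DCCXLVII = 747
MMDCLXXV = 2675
2675 is larger

MMDCLXXV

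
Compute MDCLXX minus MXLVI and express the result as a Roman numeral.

MDCLXX = 1670
MXLVI = 1046
1670 - 1046 = 624

DCXXIV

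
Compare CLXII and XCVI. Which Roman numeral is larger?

CLXII = 162
XCVI = 96
162 is larger

CLXII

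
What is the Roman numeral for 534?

Convert 534 to Roman numerals:
  534 contains 1×500 (D)
  34 contains 3×10 (XXX)
  4 contains 1×4 (IV)

DXXXIV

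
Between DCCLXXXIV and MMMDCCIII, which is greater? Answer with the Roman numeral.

DCCLXXXIV = 784
MMMDCCIII = 3703
3703 is larger

MMMDCCIII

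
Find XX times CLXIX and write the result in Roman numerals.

XX = 20
CLXIX = 169
20 × 169 = 3380

MMMCCCLXXX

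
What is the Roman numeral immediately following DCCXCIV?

DCCXCIV = 794; next is 795

DCCXCV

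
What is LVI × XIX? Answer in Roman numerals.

LVI = 56
XIX = 19
56 × 19 = 1064

MLXIV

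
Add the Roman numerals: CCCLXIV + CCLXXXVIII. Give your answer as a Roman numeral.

CCCLXIV = 364
CCLXXXVIII = 288
364 + 288 = 652

DCLII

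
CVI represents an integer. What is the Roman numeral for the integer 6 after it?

CVI = 106
106 + 6 = 112

CXII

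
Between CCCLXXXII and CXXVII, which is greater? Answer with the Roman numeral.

CCCLXXXII = 382
CXXVII = 127
382 is larger

CCCLXXXII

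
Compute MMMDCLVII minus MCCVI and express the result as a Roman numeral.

MMMDCLVII = 3657
MCCVI = 1206
3657 - 1206 = 2451

MMCDLI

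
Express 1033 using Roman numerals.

Convert 1033 to Roman numerals:
  1033 contains 1×1000 (M)
  33 contains 3×10 (XXX)
  3 contains 3×1 (III)

MXXXIII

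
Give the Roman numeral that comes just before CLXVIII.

CLXVIII = 168; previous is 167

CLXVII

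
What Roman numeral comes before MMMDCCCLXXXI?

MMMDCCCLXXXI = 3881; previous is 3880

MMMDCCCLXXX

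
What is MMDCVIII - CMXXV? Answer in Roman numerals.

MMDCVIII = 2608
CMXXV = 925
2608 - 925 = 1683

MDCLXXXIII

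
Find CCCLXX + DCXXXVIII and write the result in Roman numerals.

CCCLXX = 370
DCXXXVIII = 638
370 + 638 = 1008

MVIII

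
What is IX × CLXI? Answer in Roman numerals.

IX = 9
CLXI = 161
9 × 161 = 1449

MCDXLIX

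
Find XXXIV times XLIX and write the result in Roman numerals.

XXXIV = 34
XLIX = 49
34 × 49 = 1666

MDCLXVI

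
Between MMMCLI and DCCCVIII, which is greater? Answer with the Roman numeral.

MMMCLI = 3151
DCCCVIII = 808
3151 is larger

MMMCLI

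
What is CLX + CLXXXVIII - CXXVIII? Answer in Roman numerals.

CLX = 160, CLXXXVIII = 188, CXXVIII = 128
160 + 188 = 348
348 - 128 = 220

CCXX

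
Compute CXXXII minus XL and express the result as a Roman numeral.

CXXXII = 132
XL = 40
132 - 40 = 92

XCII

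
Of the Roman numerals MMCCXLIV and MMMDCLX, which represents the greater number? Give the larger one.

MMCCXLIV = 2244
MMMDCLX = 3660
3660 is larger

MMMDCLX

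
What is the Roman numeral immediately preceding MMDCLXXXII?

MMDCLXXXII = 2682, so the previous integer is 2682 - 1 = 2681

MMDCLXXXI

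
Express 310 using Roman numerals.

Convert 310 to Roman numerals:
  310 contains 3×100 (CCC)
  10 contains 1×10 (X)

CCCX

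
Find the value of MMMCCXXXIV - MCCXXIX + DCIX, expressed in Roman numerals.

MMMCCXXXIV = 3234, MCCXXIX = 1229, DCIX = 609
3234 - 1229 = 2005
2005 + 609 = 2614

MMDCXIV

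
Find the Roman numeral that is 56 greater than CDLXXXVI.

CDLXXXVI = 486
486 + 56 = 542

DXLII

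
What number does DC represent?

DC: D=500, C=100
500 + 100 = 600

600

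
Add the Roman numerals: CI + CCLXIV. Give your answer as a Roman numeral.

CI = 101
CCLXIV = 264
101 + 264 = 365

CCCLXV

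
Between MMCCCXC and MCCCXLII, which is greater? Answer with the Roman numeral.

MMCCCXC = 2390
MCCCXLII = 1342
2390 is larger

MMCCCXC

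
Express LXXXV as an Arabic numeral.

LXXXV: L=50, X=10, X=10, X=10, V=5
50 + 10 + 10 + 10 + 5 = 85

85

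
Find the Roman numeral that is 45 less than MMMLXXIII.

MMMLXXIII = 3073
3073 - 45 = 3028

MMMXXVIII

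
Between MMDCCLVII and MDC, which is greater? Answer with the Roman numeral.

MMDCCLVII = 2757
MDC = 1600
2757 is larger

MMDCCLVII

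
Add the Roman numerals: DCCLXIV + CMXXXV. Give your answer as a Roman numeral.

DCCLXIV = 764
CMXXXV = 935
764 + 935 = 1699

MDCXCIX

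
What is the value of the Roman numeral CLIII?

CLIII: C=100, L=50, I=1, I=1, I=1
100 + 50 + 1 + 1 + 1 = 153

153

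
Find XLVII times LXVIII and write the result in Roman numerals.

XLVII = 47
LXVIII = 68
47 × 68 = 3196

MMMCXCVI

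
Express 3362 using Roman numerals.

Convert 3362 to Roman numerals:
  3362 contains 3×1000 (MMM)
  362 contains 3×100 (CCC)
  62 contains 1×50 (L)
  12 contains 1×10 (X)
  2 contains 2×1 (II)

MMMCCCLXII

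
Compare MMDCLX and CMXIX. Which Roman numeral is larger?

MMDCLX = 2660
CMXIX = 919
2660 is larger

MMDCLX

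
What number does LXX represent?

LXX: L=50, X=10, X=10
50 + 10 + 10 = 70

70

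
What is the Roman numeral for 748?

Convert 748 to Roman numerals:
  748 contains 1×500 (D)
  248 contains 2×100 (CC)
  48 contains 1×40 (XL)
  8 contains 1×5 (V)
  3 contains 3×1 (III)

DCCXLVIII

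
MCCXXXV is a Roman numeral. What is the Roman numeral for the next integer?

MCCXXXV = 1235; next is 1236

MCCXXXVI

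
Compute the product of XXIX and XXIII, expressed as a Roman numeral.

XXIX = 29
XXIII = 23
29 × 23 = 667

DCLXVII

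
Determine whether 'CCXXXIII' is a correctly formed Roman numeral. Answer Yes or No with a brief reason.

'CCXXXIII': Check the rules: uses only the symbols I, V, X, L, C, D, M; no symbol is repeated more than three times in a row; V, L and D each appear at most once; no smaller symbol precedes a larger one (values never increase from left to right). Value: C (100) + C (100) + X (10) + X (10) + X (10) + I (1) + I (1) + I (1) = 233. So it is a valid standard Roman numeral.

Yes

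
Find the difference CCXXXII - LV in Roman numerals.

CCXXXII = 232
LV = 55
232 - 55 = 177

CLXXVII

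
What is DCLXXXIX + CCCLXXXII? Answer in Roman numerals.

DCLXXXIX = 689
CCCLXXXII = 382
689 + 382 = 1071

MLXXI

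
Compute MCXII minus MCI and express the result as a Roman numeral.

MCXII = 1112
MCI = 1101
1112 - 1101 = 11

XI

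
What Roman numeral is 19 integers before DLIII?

DLIII = 553
553 - 19 = 534

DXXXIV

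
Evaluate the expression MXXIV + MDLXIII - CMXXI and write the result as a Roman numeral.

MXXIV = 1024, MDLXIII = 1563, CMXXI = 921
1024 + 1563 = 2587
2587 - 921 = 1666

MDCLXVI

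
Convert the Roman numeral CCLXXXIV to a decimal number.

CCLXXXIV: C=100, C=100, L=50, X=10, X=10, X=10, IV=4
100 + 100 + 50 + 10 + 10 + 10 + 4 = 284

284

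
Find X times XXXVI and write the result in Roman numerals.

X = 10
XXXVI = 36
10 × 36 = 360

CCCLX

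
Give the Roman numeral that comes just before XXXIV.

XXXIV = 34, so the previous integer is 34 - 1 = 33

XXXIII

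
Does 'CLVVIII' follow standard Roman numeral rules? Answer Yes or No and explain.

'CLVVIII': V should not appear more than once

No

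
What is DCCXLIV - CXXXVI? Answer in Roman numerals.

DCCXLIV = 744
CXXXVI = 136
744 - 136 = 608

DCVIII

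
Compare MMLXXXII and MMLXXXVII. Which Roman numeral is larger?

MMLXXXII = 2082
MMLXXXVII = 2087
2087 is larger

MMLXXXVII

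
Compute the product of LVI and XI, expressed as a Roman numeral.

LVI = 56
XI = 11
56 × 11 = 616

DCXVI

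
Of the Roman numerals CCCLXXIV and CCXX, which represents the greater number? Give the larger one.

CCCLXXIV = 374
CCXX = 220
374 is larger

CCCLXXIV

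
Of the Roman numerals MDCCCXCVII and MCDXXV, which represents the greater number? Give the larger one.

MDCCCXCVII = 1897
MCDXXV = 1425
1897 is larger

MDCCCXCVII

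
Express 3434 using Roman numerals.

Convert 3434 to Roman numerals:
  3434 contains 3×1000 (MMM)
  434 contains 1×400 (CD)
  34 contains 3×10 (XXX)
  4 contains 1×4 (IV)

MMMCDXXXIV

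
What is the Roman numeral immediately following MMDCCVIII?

MMDCCVIII = 2708, so the next integer is 2708 + 1 = 2709

MMDCCIX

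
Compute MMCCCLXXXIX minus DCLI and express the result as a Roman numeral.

MMCCCLXXXIX = 2389
DCLI = 651
2389 - 651 = 1738

MDCCXXXVIII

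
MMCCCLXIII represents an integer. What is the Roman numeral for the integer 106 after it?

MMCCCLXIII = 2363
2363 + 106 = 2469

MMCDLXIX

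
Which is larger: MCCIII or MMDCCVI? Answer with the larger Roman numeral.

MCCIII = 1203
MMDCCVI = 2706
2706 is larger

MMDCCVI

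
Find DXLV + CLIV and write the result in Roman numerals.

DXLV = 545
CLIV = 154
545 + 154 = 699

DCXCIX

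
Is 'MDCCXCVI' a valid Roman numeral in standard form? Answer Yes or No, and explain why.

'MDCCXCVI': Check the rules: uses only the symbols I, V, X, L, C, D, M; no symbol is repeated more than three times in a row; V, L and D each appear at most once; the only place a smaller symbol precedes a larger one is the allowed subtractive pair XC, the symbol right after such a pair (if any) is smaller than the pair's first symbol, and otherwise the values never increase from left to right. Value: M (1000) + D (500) + C (100) + C (100) + XC (90) + V (5) + I (1) = 1796. So it is a valid standard Roman numeral.

Yes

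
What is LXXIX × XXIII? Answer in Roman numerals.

LXXIX = 79
XXIII = 23
79 × 23 = 1817

MDCCCXVII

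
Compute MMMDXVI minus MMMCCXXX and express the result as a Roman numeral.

MMMDXVI = 3516
MMMCCXXX = 3230
3516 - 3230 = 286

CCLXXXVI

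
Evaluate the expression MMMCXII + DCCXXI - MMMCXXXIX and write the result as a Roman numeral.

MMMCXII = 3112, DCCXXI = 721, MMMCXXXIX = 3139
3112 + 721 = 3833
3833 - 3139 = 694

DCXCIV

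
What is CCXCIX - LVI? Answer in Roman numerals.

CCXCIX = 299
LVI = 56
299 - 56 = 243

CCXLIII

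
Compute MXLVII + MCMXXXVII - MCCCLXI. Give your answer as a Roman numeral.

MXLVII = 1047, MCMXXXVII = 1937, MCCCLXI = 1361
1047 + 1937 = 2984
2984 - 1361 = 1623

MDCXXIII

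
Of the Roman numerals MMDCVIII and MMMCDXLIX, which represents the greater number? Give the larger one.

MMDCVIII = 2608
MMMCDXLIX = 3449
3449 is larger

MMMCDXLIX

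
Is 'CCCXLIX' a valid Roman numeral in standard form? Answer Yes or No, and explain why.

'CCCXLIX': Check the rules: uses only the symbols I, V, X, L, C, D, M; no symbol is repeated more than three times in a row; V, L and D each appear at most once; the only places a smaller symbol precedes a larger one are the allowed subtractive pairs XL, IX, the symbol right after such a pair (if any) is smaller than the pair's first symbol, and otherwise the values never increase from left to right. Value: C (100) + C (100) + C (100) + XL (40) + IX (9) = 349. So it is a valid standard Roman numeral.

Yes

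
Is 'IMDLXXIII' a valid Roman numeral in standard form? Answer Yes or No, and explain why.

'IMDLXXIII': Invalid subtractive combination: IM

No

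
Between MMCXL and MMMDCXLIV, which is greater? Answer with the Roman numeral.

MMCXL = 2140
MMMDCXLIV = 3644
3644 is larger

MMMDCXLIV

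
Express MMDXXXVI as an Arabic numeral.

MMDXXXVI: M=1000, M=1000, D=500, X=10, X=10, X=10, V=5, I=1
1000 + 1000 + 500 + 10 + 10 + 10 + 5 + 1 = 2536

2536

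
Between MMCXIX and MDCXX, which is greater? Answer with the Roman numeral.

MMCXIX = 2119
MDCXX = 1620
2119 is larger

MMCXIX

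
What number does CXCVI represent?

CXCVI: C=100, XC=90, V=5, I=1
100 + 90 + 5 + 1 = 196

196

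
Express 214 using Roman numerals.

Convert 214 to Roman numerals:
  214 contains 2×100 (CC)
  14 contains 1×10 (X)
  4 contains 1×4 (IV)

CCXIV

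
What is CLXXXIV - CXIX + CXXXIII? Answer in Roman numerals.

CLXXXIV = 184, CXIX = 119, CXXXIII = 133
184 - 119 = 65
65 + 133 = 198

CXCVIII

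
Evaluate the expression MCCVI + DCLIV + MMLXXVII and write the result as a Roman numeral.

MCCVI = 1206, DCLIV = 654, MMLXXVII = 2077
1206 + 654 = 1860
1860 + 2077 = 3937

MMMCMXXXVII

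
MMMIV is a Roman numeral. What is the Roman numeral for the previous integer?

MMMIV = 3004, so the previous integer is 3004 - 1 = 3003

MMMIII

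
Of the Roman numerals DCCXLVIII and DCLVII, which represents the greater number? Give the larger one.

DCCXLVIII = 748
DCLVII = 657
748 is larger

DCCXLVIII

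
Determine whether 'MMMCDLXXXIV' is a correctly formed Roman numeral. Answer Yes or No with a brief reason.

'MMMCDLXXXIV': Check the rules: uses only the symbols I, V, X, L, C, D, M; no symbol is repeated more than three times in a row; V, L and D each appear at most once; the only places a smaller symbol precedes a larger one are the allowed subtractive pairs CD, IV, the symbol right after such a pair (if any) is smaller than the pair's first symbol, and otherwise the values never increase from left to right. Value: M (1000) + M (1000) + M (1000) + CD (400) + L (50) + X (10) + X (10) + X (10) + IV (4) = 3484. So it is a valid standard Roman numeral.

Yes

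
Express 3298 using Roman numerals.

Convert 3298 to Roman numerals:
  3298 contains 3×1000 (MMM)
  298 contains 2×100 (CC)
  98 contains 1×90 (XC)
  8 contains 1×5 (V)
  3 contains 3×1 (III)

MMMCCXCVIII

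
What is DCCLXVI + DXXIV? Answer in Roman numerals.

DCCLXVI = 766
DXXIV = 524
766 + 524 = 1290

MCCXC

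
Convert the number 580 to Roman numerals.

Convert 580 to Roman numerals:
  580 contains 1×500 (D)
  80 contains 1×50 (L)
  30 contains 3×10 (XXX)

DLXXX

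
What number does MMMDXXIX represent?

MMMDXXIX: M=1000, M=1000, M=1000, D=500, X=10, X=10, IX=9
1000 + 1000 + 1000 + 500 + 10 + 10 + 9 = 3529

3529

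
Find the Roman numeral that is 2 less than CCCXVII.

CCCXVII = 317
317 - 2 = 315

CCCXV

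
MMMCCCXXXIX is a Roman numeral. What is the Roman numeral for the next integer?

MMMCCCXXXIX = 3339, so the next integer is 3339 + 1 = 3340

MMMCCCXL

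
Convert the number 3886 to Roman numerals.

Convert 3886 to Roman numerals:
  3886 contains 3×1000 (MMM)
  886 contains 1×500 (D)
  386 contains 3×100 (CCC)
  86 contains 1×50 (L)
  36 contains 3×10 (XXX)
  6 contains 1×5 (V)
  1 contains 1×1 (I)

MMMDCCCLXXXVI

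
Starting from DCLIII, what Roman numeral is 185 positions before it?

DCLIII = 653
653 - 185 = 468

CDLXVIII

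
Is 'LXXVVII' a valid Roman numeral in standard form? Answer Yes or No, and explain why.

'LXXVVII': V should not appear more than once

No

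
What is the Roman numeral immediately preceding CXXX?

CXXX = 130; previous is 129

CXXIX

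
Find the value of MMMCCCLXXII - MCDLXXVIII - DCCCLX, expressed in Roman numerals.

MMMCCCLXXII = 3372, MCDLXXVIII = 1478, DCCCLX = 860
3372 - 1478 = 1894
1894 - 860 = 1034

MXXXIV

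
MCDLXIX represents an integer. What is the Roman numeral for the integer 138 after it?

MCDLXIX = 1469
1469 + 138 = 1607

MDCVII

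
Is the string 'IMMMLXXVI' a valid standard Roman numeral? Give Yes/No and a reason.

'IMMMLXXVI': Invalid subtractive combination: IM

No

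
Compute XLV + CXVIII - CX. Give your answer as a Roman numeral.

XLV = 45, CXVIII = 118, CX = 110
45 + 118 = 163
163 - 110 = 53

LIII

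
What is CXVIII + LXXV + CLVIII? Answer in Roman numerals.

CXVIII = 118, LXXV = 75, CLVIII = 158
118 + 75 = 193
193 + 158 = 351

CCCLI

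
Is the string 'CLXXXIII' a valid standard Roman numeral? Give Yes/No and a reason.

'CLXXXIII': Check the rules: uses only the symbols I, V, X, L, C, D, M; no symbol is repeated more than three times in a row; V, L and D each appear at most once; no smaller symbol precedes a larger one (values never increase from left to right). Value: C (100) + L (50) + X (10) + X (10) + X (10) + I (1) + I (1) + I (1) = 183. So it is a valid standard Roman numeral.

Yes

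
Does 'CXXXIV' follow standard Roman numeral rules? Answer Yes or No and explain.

'CXXXIV': Check the rules: uses only the symbols I, V, X, L, C, D, M; no symbol is repeated more than three times in a row; V, L and D each appear at most once; the only place a smaller symbol precedes a larger one is the allowed subtractive pair IV, the symbol right after such a pair (if any) is smaller than the pair's first symbol, and otherwise the values never increase from left to right. Value: C (100) + X (10) + X (10) + X (10) + IV (4) = 134. So it is a valid standard Roman numeral.

Yes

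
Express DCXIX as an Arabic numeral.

DCXIX: D=500, C=100, X=10, IX=9
500 + 100 + 10 + 9 = 619

619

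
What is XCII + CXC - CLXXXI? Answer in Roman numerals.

XCII = 92, CXC = 190, CLXXXI = 181
92 + 190 = 282
282 - 181 = 101

CI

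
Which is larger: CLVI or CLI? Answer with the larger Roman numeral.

CLVI = 156
CLI = 151
156 is larger

CLVI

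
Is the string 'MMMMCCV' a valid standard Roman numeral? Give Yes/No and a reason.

'MMMMCCV': More than 3 consecutive M's

No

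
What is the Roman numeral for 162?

Convert 162 to Roman numerals:
  162 contains 1×100 (C)
  62 contains 1×50 (L)
  12 contains 1×10 (X)
  2 contains 2×1 (II)

CLXII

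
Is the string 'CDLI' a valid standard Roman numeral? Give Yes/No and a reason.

'CDLI': Check the rules: uses only the symbols I, V, X, L, C, D, M; no symbol is repeated more than three times in a row; V, L and D each appear at most once; the only place a smaller symbol precedes a larger one is the allowed subtractive pair CD, the symbol right after such a pair (if any) is smaller than the pair's first symbol, and otherwise the values never increase from left to right. Value: CD (400) + L (50) + I (1) = 451. So it is a valid standard Roman numeral.

Yes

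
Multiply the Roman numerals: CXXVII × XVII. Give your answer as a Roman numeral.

CXXVII = 127
XVII = 17
127 × 17 = 2159

MMCLIX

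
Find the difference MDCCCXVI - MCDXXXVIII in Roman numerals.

MDCCCXVI = 1816
MCDXXXVIII = 1438
1816 - 1438 = 378

CCCLXXVIII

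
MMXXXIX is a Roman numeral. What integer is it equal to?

MMXXXIX: M=1000, M=1000, X=10, X=10, X=10, IX=9
1000 + 1000 + 10 + 10 + 10 + 9 = 2039

2039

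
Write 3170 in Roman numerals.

Convert 3170 to Roman numerals:
  3170 contains 3×1000 (MMM)
  170 contains 1×100 (C)
  70 contains 1×50 (L)
  20 contains 2×10 (XX)

MMMCLXX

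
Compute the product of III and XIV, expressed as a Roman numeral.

III = 3
XIV = 14
3 × 14 = 42

XLII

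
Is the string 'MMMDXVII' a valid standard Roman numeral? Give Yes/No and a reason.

'MMMDXVII': Check the rules: uses only the symbols I, V, X, L, C, D, M; no symbol is repeated more than three times in a row; V, L and D each appear at most once; no smaller symbol precedes a larger one (values never increase from left to right). Value: M (1000) + M (1000) + M (1000) + D (500) + X (10) + V (5) + I (1) + I (1) = 3517. So it is a valid standard Roman numeral.

Yes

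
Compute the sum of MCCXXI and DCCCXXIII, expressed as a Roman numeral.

MCCXXI = 1221
DCCCXXIII = 823
1221 + 823 = 2044

MMXLIV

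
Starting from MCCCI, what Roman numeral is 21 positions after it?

MCCCI = 1301
1301 + 21 = 1322

MCCCXXII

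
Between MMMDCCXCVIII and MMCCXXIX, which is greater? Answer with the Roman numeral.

MMMDCCXCVIII = 3798
MMCCXXIX = 2229
3798 is larger

MMMDCCXCVIII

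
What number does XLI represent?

XLI: XL=40, I=1
40 + 1 = 41

41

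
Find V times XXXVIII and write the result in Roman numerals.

V = 5
XXXVIII = 38
5 × 38 = 190

CXC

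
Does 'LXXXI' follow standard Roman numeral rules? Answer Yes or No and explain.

'LXXXI': Check the rules: uses only the symbols I, V, X, L, C, D, M; no symbol is repeated more than three times in a row; V, L and D each appear at most once; no smaller symbol precedes a larger one (values never increase from left to right). Value: L (50) + X (10) + X (10) + X (10) + I (1) = 81. So it is a valid standard Roman numeral.

Yes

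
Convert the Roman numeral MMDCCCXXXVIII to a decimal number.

MMDCCCXXXVIII: M=1000, M=1000, D=500, C=100, C=100, C=100, X=10, X=10, X=10, V=5, I=1, I=1, I=1
1000 + 1000 + 500 + 100 + 100 + 100 + 10 + 10 + 10 + 5 + 1 + 1 + 1 = 2838

2838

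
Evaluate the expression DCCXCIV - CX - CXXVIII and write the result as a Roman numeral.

DCCXCIV = 794, CX = 110, CXXVIII = 128
794 - 110 = 684
684 - 128 = 556

DLVI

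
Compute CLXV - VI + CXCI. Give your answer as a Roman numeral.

CLXV = 165, VI = 6, CXCI = 191
165 - 6 = 159
159 + 191 = 350

CCCL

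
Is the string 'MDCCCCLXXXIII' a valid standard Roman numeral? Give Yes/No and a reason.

'MDCCCCLXXXIII': More than 3 consecutive C's

No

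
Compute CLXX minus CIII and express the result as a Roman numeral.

CLXX = 170
CIII = 103
170 - 103 = 67

LXVII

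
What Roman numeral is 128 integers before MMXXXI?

MMXXXI = 2031
2031 - 128 = 1903

MCMIII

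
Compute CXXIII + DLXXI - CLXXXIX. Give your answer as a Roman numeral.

CXXIII = 123, DLXXI = 571, CLXXXIX = 189
123 + 571 = 694
694 - 189 = 505

DV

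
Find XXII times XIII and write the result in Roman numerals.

XXII = 22
XIII = 13
22 × 13 = 286

CCLXXXVI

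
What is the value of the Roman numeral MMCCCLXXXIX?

MMCCCLXXXIX: M=1000, M=1000, C=100, C=100, C=100, L=50, X=10, X=10, X=10, IX=9
1000 + 1000 + 100 + 100 + 100 + 50 + 10 + 10 + 10 + 9 = 2389

2389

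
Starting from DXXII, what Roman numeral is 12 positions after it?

DXXII = 522
522 + 12 = 534

DXXXIV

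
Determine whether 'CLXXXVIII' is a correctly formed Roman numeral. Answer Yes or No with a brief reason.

'CLXXXVIII': Check the rules: uses only the symbols I, V, X, L, C, D, M; no symbol is repeated more than three times in a row; V, L and D each appear at most once; no smaller symbol precedes a larger one (values never increase from left to right). Value: C (100) + L (50) + X (10) + X (10) + X (10) + V (5) + I (1) + I (1) + I (1) = 188. So it is a valid standard Roman numeral.

Yes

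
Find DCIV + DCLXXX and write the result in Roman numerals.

DCIV = 604
DCLXXX = 680
604 + 680 = 1284

MCCLXXXIV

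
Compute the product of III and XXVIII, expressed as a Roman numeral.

III = 3
XXVIII = 28
3 × 28 = 84

LXXXIV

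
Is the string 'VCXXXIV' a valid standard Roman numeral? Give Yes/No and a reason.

'VCXXXIV': V should not appear more than once

No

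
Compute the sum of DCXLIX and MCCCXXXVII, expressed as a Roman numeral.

DCXLIX = 649
MCCCXXXVII = 1337
649 + 1337 = 1986

MCMLXXXVI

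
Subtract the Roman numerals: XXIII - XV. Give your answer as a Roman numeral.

XXIII = 23
XV = 15
23 - 15 = 8

VIII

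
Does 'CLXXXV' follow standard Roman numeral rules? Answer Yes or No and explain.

'CLXXXV': Check the rules: uses only the symbols I, V, X, L, C, D, M; no symbol is repeated more than three times in a row; V, L and D each appear at most once; no smaller symbol precedes a larger one (values never increase from left to right). Value: C (100) + L (50) + X (10) + X (10) + X (10) + V (5) = 185. So it is a valid standard Roman numeral.

Yes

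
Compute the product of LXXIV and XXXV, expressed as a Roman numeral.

LXXIV = 74
XXXV = 35
74 × 35 = 2590

MMDXC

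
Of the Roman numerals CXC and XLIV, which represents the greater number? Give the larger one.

CXC = 190
XLIV = 44
190 is larger

CXC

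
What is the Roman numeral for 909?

Convert 909 to Roman numerals:
  909 contains 1×900 (CM)
  9 contains 1×9 (IX)

CMIX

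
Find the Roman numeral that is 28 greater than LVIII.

LVIII = 58
58 + 28 = 86

LXXXVI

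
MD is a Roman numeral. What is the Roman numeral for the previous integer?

MD = 1500, so the previous integer is 1500 - 1 = 1499

MCDXCIX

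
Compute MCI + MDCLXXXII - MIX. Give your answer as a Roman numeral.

MCI = 1101, MDCLXXXII = 1682, MIX = 1009
1101 + 1682 = 2783
2783 - 1009 = 1774

MDCCLXXIV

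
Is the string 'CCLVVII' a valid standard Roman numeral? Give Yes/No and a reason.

'CCLVVII': V should not appear more than once

No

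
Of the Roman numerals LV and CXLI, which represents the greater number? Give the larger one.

LV = 55
CXLI = 141
141 is larger

CXLI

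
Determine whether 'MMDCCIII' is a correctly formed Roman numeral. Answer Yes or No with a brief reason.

'MMDCCIII': Check the rules: uses only the symbols I, V, X, L, C, D, M; no symbol is repeated more than three times in a row; V, L and D each appear at most once; no smaller symbol precedes a larger one (values never increase from left to right). Value: M (1000) + M (1000) + D (500) + C (100) + C (100) + I (1) + I (1) + I (1) = 2703. So it is a valid standard Roman numeral.

Yes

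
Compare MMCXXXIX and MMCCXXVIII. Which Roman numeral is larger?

MMCXXXIX = 2139
MMCCXXVIII = 2228
2228 is larger

MMCCXXVIII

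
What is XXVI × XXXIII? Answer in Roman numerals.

XXVI = 26
XXXIII = 33
26 × 33 = 858

DCCCLVIII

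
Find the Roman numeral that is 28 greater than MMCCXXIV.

MMCCXXIV = 2224
2224 + 28 = 2252

MMCCLII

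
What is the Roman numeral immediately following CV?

CV = 105, so the next integer is 105 + 1 = 106

CVI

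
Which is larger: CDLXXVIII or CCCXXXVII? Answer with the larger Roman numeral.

CDLXXVIII = 478
CCCXXXVII = 337
478 is larger

CDLXXVIII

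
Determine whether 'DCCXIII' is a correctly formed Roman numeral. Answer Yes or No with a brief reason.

'DCCXIII': Check the rules: uses only the symbols I, V, X, L, C, D, M; no symbol is repeated more than three times in a row; V, L and D each appear at most once; no smaller symbol precedes a larger one (values never increase from left to right). Value: D (500) + C (100) + C (100) + X (10) + I (1) + I (1) + I (1) = 713. So it is a valid standard Roman numeral.

Yes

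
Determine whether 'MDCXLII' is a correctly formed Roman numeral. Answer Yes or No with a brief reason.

'MDCXLII': Check the rules: uses only the symbols I, V, X, L, C, D, M; no symbol is repeated more than three times in a row; V, L and D each appear at most once; the only place a smaller symbol precedes a larger one is the allowed subtractive pair XL, the symbol right after such a pair (if any) is smaller than the pair's first symbol, and otherwise the values never increase from left to right. Value: M (1000) + D (500) + C (100) + XL (40) + I (1) + I (1) = 1642. So it is a valid standard Roman numeral.

Yes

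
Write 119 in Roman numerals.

Convert 119 to Roman numerals:
  119 contains 1×100 (C)
  19 contains 1×10 (X)
  9 contains 1×9 (IX)

CXIX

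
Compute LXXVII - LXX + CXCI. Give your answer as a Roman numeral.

LXXVII = 77, LXX = 70, CXCI = 191
77 - 70 = 7
7 + 191 = 198

CXCVIII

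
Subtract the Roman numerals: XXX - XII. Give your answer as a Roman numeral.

XXX = 30
XII = 12
30 - 12 = 18

XVIII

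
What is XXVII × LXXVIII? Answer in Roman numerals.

XXVII = 27
LXXVIII = 78
27 × 78 = 2106

MMCVI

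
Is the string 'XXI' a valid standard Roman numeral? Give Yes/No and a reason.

'XXI': Check the rules: uses only the symbols I, V, X, L, C, D, M; no symbol is repeated more than three times in a row; V, L and D each appear at most once; no smaller symbol precedes a larger one (values never increase from left to right). Value: X (10) + X (10) + I (1) = 21. So it is a valid standard Roman numeral.

Yes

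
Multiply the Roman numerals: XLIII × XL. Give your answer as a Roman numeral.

XLIII = 43
XL = 40
43 × 40 = 1720

MDCCXX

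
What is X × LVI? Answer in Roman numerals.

X = 10
LVI = 56
10 × 56 = 560

DLX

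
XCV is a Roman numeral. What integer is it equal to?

XCV: XC=90, V=5
90 + 5 = 95

95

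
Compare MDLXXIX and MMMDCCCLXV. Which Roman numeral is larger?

MDLXXIX = 1579
MMMDCCCLXV = 3865
3865 is larger

MMMDCCCLXV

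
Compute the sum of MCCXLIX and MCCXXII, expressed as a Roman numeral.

MCCXLIX = 1249
MCCXXII = 1222
1249 + 1222 = 2471

MMCDLXXI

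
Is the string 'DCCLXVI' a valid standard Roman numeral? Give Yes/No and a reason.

'DCCLXVI': Check the rules: uses only the symbols I, V, X, L, C, D, M; no symbol is repeated more than three times in a row; V, L and D each appear at most once; no smaller symbol precedes a larger one (values never increase from left to right). Value: D (500) + C (100) + C (100) + L (50) + X (10) + V (5) + I (1) = 766. So it is a valid standard Roman numeral.

Yes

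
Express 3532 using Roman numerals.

Convert 3532 to Roman numerals:
  3532 contains 3×1000 (MMM)
  532 contains 1×500 (D)
  32 contains 3×10 (XXX)
  2 contains 2×1 (II)

MMMDXXXII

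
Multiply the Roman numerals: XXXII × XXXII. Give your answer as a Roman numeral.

XXXII = 32
XXXII = 32
32 × 32 = 1024

MXXIV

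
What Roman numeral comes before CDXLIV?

CDXLIV = 444; previous is 443

CDXLIII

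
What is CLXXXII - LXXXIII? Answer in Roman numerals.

CLXXXII = 182
LXXXIII = 83
182 - 83 = 99

XCIX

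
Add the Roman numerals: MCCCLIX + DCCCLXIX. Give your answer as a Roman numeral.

MCCCLIX = 1359
DCCCLXIX = 869
1359 + 869 = 2228

MMCCXXVIII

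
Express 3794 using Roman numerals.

Convert 3794 to Roman numerals:
  3794 contains 3×1000 (MMM)
  794 contains 1×500 (D)
  294 contains 2×100 (CC)
  94 contains 1×90 (XC)
  4 contains 1×4 (IV)

MMMDCCXCIV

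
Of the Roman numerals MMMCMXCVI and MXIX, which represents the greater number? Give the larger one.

MMMCMXCVI = 3996
MXIX = 1019
3996 is larger

MMMCMXCVI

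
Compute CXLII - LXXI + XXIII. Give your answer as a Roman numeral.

CXLII = 142, LXXI = 71, XXIII = 23
142 - 71 = 71
71 + 23 = 94

XCIV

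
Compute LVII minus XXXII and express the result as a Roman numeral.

LVII = 57
XXXII = 32
57 - 32 = 25

XXV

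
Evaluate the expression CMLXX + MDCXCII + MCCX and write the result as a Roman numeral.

CMLXX = 970, MDCXCII = 1692, MCCX = 1210
970 + 1692 = 2662
2662 + 1210 = 3872

MMMDCCCLXXII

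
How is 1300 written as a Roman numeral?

Convert 1300 to Roman numerals:
  1300 contains 1×1000 (M)
  300 contains 3×100 (CCC)

MCCC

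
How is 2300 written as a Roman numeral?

Convert 2300 to Roman numerals:
  2300 contains 2×1000 (MM)
  300 contains 3×100 (CCC)

MMCCC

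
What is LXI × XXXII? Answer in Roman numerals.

LXI = 61
XXXII = 32
61 × 32 = 1952

MCMLII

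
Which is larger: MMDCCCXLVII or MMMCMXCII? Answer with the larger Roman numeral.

MMDCCCXLVII = 2847
MMMCMXCII = 3992
3992 is larger

MMMCMXCII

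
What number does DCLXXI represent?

DCLXXI: D=500, C=100, L=50, X=10, X=10, I=1
500 + 100 + 50 + 10 + 10 + 1 = 671

671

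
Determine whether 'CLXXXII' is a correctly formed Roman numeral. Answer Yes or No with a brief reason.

'CLXXXII': Check the rules: uses only the symbols I, V, X, L, C, D, M; no symbol is repeated more than three times in a row; V, L and D each appear at most once; no smaller symbol precedes a larger one (values never increase from left to right). Value: C (100) + L (50) + X (10) + X (10) + X (10) + I (1) + I (1) = 182. So it is a valid standard Roman numeral.

Yes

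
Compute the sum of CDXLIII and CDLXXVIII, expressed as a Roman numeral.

CDXLIII = 443
CDLXXVIII = 478
443 + 478 = 921

CMXXI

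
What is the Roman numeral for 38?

Convert 38 to Roman numerals:
  38 contains 3×10 (XXX)
  8 contains 1×5 (V)
  3 contains 3×1 (III)

XXXVIII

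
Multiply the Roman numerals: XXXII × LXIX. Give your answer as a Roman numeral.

XXXII = 32
LXIX = 69
32 × 69 = 2208

MMCCVIII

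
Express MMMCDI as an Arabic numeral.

MMMCDI: M=1000, M=1000, M=1000, CD=400, I=1
1000 + 1000 + 1000 + 400 + 1 = 3401

3401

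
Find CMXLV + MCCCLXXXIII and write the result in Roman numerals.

CMXLV = 945
MCCCLXXXIII = 1383
945 + 1383 = 2328

MMCCCXXVIII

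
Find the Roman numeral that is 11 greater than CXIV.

CXIV = 114
114 + 11 = 125

CXXV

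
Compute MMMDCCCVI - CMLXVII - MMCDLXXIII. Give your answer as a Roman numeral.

MMMDCCCVI = 3806, CMLXVII = 967, MMCDLXXIII = 2473
3806 - 967 = 2839
2839 - 2473 = 366

CCCLXVI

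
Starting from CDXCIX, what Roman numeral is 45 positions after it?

CDXCIX = 499
499 + 45 = 544

DXLIV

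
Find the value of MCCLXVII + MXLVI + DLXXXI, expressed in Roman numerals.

MCCLXVII = 1267, MXLVI = 1046, DLXXXI = 581
1267 + 1046 = 2313
2313 + 581 = 2894

MMDCCCXCIV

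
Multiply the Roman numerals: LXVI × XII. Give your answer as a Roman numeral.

LXVI = 66
XII = 12
66 × 12 = 792

DCCXCII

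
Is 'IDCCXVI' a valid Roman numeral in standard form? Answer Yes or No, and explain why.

'IDCCXVI': Invalid subtractive combination: ID

No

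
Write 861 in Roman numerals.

Convert 861 to Roman numerals:
  861 contains 1×500 (D)
  361 contains 3×100 (CCC)
  61 contains 1×50 (L)
  11 contains 1×10 (X)
  1 contains 1×1 (I)

DCCCLXI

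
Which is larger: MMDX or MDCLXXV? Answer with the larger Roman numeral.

MMDX = 2510
MDCLXXV = 1675
2510 is larger

MMDX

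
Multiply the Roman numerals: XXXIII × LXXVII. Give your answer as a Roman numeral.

XXXIII = 33
LXXVII = 77
33 × 77 = 2541

MMDXLI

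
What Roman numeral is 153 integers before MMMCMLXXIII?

MMMCMLXXIII = 3973
3973 - 153 = 3820

MMMDCCCXX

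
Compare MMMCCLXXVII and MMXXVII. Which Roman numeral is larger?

MMMCCLXXVII = 3277
MMXXVII = 2027
3277 is larger

MMMCCLXXVII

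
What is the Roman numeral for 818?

Convert 818 to Roman numerals:
  818 contains 1×500 (D)
  318 contains 3×100 (CCC)
  18 contains 1×10 (X)
  8 contains 1×5 (V)
  3 contains 3×1 (III)

DCCCXVIII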